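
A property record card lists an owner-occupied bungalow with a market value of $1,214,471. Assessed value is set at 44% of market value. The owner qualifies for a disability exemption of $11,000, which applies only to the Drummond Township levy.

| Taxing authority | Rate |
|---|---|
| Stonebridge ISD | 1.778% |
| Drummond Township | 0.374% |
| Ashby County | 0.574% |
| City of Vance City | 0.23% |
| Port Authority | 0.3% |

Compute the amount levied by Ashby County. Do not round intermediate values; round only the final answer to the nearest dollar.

Assessed value = $1,214,471 × 0.44 = $534,367.24
Ashby County taxable value = $534,367.24 (exemption does not apply)
Ashby County levy = $534,367.24 × 0.00574 = $3,067.2679576

$3,067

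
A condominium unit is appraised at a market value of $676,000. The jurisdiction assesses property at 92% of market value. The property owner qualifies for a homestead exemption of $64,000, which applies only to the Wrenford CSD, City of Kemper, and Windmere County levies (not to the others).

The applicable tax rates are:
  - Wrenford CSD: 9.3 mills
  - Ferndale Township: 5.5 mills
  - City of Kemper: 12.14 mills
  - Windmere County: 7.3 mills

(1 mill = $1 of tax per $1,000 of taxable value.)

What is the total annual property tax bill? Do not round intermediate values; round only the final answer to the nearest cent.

Assessed value = $676,000 × 0.92 = $621,920
Wrenford CSD: ($621,920 − $64,000) × 0.0093 = $557,920 × 0.0093 = $5,188.656
Ferndale Township: $621,920 × 0.0055 = $3,420.56
City of Kemper: ($621,920 − $64,000) × 0.01214 = $557,920 × 0.01214 = $6,773.1488
Windmere County: ($621,920 − $64,000) × 0.0073 = $557,920 × 0.0073 = $4,072.816
Total = $19,455.1808

$19,455.18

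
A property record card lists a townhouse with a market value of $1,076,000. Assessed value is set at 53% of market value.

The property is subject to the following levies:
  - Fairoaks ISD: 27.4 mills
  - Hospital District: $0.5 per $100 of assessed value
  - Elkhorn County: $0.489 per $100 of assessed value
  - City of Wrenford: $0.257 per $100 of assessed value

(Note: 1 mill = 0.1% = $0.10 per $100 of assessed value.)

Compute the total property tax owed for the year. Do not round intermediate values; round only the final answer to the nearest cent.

Assessed value = $1,076,000 × 0.53 = $570,280
Fairoaks ISD: $570,280 × 0.0274 = $15,625.672
Hospital District: $570,280 × 0.005 = $2,851.4
Elkhorn County: $570,280 × 0.00489 = $2,788.6692
City of Wrenford: $570,280 × 0.00257 = $1,465.6196
Total = $22,731.3608

$22,731.36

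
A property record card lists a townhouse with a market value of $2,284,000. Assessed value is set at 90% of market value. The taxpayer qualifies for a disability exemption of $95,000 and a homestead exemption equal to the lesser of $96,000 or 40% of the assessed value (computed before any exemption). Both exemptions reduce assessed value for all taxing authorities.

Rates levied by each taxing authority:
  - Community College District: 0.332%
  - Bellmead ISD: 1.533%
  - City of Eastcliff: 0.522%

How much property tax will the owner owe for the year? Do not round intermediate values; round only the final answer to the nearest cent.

Assessed value = $2,284,000 × 0.9 = $2,055,600
Homestead exemption = min($96,000, 40% × $2,055,600) = min($96,000, $822,240) = $96,000 (dollar cap binds)
Taxable value = $2,055,600 − $95,000 − $96,000 = $1,864,600
Community College District: $1,864,600 × 0.00332 = $6,190.472
Bellmead ISD: $1,864,600 × 0.01533 = $28,584.318
City of Eastcliff: $1,864,600 × 0.00522 = $9,733.212
Total = $44,508.002

$44,508.00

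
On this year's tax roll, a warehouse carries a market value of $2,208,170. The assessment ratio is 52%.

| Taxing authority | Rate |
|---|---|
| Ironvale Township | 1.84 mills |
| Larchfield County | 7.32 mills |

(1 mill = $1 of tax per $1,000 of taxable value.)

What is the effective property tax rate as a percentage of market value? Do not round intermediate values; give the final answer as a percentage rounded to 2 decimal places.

0.48%

Assessed value = $2,208,170 × 0.52 = $1,148,248.4
Ironvale Township: $1,148,248.4 × 0.00184 = $2,112.777056
Larchfield County: $1,148,248.4 × 0.00732 = $8,405.178288
Total tax = $10,517.955344
Effective rate = $10,517.955344 ÷ $2,208,170 = 0.48% of market value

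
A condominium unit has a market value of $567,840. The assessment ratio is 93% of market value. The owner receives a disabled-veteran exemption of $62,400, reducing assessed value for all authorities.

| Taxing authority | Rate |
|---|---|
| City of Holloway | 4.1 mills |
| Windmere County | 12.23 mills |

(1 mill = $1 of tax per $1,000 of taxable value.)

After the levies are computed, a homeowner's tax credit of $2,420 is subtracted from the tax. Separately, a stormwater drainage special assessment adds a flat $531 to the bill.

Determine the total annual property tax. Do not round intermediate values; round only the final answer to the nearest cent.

Assessed value = $567,840 × 0.93 = $528,091.2
Taxable value = $528,091.2 − $62,400 = $465,691.2
City of Holloway: $465,691.2 × 0.0041 = $1,909.33392
Windmere County: $465,691.2 × 0.01223 = $5,695.403376
Levies subtotal = $7,604.737296
After credit = $7,604.737296 − $2,420 = $5,184.737296
Total = $5,184.737296 + $531 = $5,715.737296

$5,715.74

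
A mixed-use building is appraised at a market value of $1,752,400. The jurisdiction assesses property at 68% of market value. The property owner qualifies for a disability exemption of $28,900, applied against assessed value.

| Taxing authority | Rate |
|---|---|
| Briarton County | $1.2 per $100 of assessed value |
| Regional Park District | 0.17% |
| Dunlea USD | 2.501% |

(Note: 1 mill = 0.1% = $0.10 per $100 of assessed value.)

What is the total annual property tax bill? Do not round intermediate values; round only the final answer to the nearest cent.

Assessed value = $1,752,400 × 0.68 = $1,191,632
Taxable value = $1,191,632 − $28,900 = $1,162,732
Briarton County: $1,162,732 × 0.012 = $13,952.784
Regional Park District: $1,162,732 × 0.0017 = $1,976.6444
Dunlea USD: $1,162,732 × 0.02501 = $29,079.92732
Total = $45,009.35572

$45,009.36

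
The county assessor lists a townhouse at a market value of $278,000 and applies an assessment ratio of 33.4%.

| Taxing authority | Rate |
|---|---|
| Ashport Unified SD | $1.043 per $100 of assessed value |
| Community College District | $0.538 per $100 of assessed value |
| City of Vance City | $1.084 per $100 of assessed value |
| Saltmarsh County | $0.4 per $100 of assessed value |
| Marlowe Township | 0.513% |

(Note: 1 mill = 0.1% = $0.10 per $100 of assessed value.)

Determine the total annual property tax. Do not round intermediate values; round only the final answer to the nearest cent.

$3,322.24

Assessed value = $278,000 × 0.334 = $92,852
Ashport Unified SD: $92,852 × 0.01043 = $968.44636
Community College District: $92,852 × 0.00538 = $499.54376
City of Vance City: $92,852 × 0.01084 = $1,006.51568
Saltmarsh County: $92,852 × 0.004 = $371.408
Marlowe Township: $92,852 × 0.00513 = $476.33076
Total = $3,322.24456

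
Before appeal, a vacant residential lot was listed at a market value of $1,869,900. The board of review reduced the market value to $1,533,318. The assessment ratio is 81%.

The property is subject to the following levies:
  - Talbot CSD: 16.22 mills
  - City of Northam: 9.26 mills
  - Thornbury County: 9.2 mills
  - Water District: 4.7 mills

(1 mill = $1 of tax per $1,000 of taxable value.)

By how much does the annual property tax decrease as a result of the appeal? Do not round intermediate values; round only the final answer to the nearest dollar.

Old assessed value = $1,869,900 × 0.81 = $1,514,619
New assessed value = $1,533,318 × 0.81 = $1,241,987.58
Combined rate = 0.01622 + 0.00926 + 0.0092 + 0.0047 = 0.03938
Old tax = $1,514,619 × 0.03938 = $59,645.69622
New tax = $1,241,987.58 × 0.03938 = $48,909.4709004
Reduction = $59,645.69622 − $48,909.4709004 = $10,736.2253196

$10,736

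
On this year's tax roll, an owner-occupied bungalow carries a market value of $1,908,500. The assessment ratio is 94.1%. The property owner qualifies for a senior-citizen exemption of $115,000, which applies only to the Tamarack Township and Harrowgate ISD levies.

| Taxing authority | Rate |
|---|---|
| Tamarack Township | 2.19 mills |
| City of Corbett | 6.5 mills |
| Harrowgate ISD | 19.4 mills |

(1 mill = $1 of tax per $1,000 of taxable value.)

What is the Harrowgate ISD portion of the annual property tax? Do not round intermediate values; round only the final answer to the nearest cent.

$32,609.43

Assessed value = $1,908,500 × 0.941 = $1,795,898.5
Harrowgate ISD taxable value = $1,795,898.5 − $115,000 = $1,680,898.5
Harrowgate ISD levy = $1,680,898.5 × 0.0194 = $32,609.4309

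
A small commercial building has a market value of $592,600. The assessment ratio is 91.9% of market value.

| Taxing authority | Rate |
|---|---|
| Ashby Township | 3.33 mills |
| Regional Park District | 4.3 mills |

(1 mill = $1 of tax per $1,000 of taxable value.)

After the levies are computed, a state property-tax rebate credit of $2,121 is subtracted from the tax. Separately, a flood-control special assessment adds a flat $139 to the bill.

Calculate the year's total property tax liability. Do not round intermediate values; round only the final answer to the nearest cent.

Assessed value = $592,600 × 0.919 = $544,599.4
Ashby Township: $544,599.4 × 0.00333 = $1,813.516002
Regional Park District: $544,599.4 × 0.0043 = $2,341.77742
Levies subtotal = $4,155.293422
After credit = $4,155.293422 − $2,121 = $2,034.293422
Total = $2,034.293422 + $139 = $2,173.293422

$2,173.29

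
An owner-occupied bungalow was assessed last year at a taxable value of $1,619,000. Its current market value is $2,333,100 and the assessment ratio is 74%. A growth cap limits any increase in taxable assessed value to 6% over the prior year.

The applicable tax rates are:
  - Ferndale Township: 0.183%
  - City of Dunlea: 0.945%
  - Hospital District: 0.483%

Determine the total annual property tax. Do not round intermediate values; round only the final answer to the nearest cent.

$27,647.02

Uncapped assessed value = $2,333,100 × 0.74 = $1,726,494
Cap limit = $1,619,000 × 1.06 = $1,716,140
Taxable assessed value = min($1,726,494, $1,716,140) = $1,716,140 (cap binds)
Ferndale Township: $1,716,140 × 0.00183 = $3,140.5362
City of Dunlea: $1,716,140 × 0.00945 = $16,217.523
Hospital District: $1,716,140 × 0.00483 = $8,288.9562
Total = $27,647.0154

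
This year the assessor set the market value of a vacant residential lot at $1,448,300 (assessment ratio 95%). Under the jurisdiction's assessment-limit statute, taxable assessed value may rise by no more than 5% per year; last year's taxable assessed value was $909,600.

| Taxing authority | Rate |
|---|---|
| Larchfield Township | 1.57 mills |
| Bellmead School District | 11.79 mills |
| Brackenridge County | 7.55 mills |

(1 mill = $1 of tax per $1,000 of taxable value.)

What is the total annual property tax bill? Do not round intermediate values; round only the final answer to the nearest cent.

$19,970.72

Uncapped assessed value = $1,448,300 × 0.95 = $1,375,885
Cap limit = $909,600 × 1.05 = $955,080
Taxable assessed value = min($1,375,885, $955,080) = $955,080 (cap binds)
Larchfield Township: $955,080 × 0.00157 = $1,499.4756
Bellmead School District: $955,080 × 0.01179 = $11,260.3932
Brackenridge County: $955,080 × 0.00755 = $7,210.854
Total = $19,970.7228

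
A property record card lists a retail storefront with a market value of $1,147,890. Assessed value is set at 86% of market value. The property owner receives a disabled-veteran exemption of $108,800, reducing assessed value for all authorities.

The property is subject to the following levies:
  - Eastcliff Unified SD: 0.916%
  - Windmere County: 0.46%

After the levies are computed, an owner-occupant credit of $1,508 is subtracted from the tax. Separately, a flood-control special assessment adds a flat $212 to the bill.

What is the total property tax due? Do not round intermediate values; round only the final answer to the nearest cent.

Assessed value = $1,147,890 × 0.86 = $987,185.4
Taxable value = $987,185.4 − $108,800 = $878,385.4
Eastcliff Unified SD: $878,385.4 × 0.00916 = $8,046.010264
Windmere County: $878,385.4 × 0.0046 = $4,040.57284
Levies subtotal = $12,086.583104
After credit = $12,086.583104 − $1,508 = $10,578.583104
Total = $10,578.583104 + $212 = $10,790.583104

$10,790.58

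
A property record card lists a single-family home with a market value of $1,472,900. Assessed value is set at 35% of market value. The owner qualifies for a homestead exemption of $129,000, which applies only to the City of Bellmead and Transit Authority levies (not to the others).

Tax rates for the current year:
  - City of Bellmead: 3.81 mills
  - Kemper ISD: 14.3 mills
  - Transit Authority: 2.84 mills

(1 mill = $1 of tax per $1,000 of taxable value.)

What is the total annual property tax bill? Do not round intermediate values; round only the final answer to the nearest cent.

Assessed value = $1,472,900 × 0.35 = $515,515
City of Bellmead: ($515,515 − $129,000) × 0.00381 = $386,515 × 0.00381 = $1,472.62215
Kemper ISD: $515,515 × 0.0143 = $7,371.8645
Transit Authority: ($515,515 − $129,000) × 0.00284 = $386,515 × 0.00284 = $1,097.7026
Total = $9,942.18925

$9,942.19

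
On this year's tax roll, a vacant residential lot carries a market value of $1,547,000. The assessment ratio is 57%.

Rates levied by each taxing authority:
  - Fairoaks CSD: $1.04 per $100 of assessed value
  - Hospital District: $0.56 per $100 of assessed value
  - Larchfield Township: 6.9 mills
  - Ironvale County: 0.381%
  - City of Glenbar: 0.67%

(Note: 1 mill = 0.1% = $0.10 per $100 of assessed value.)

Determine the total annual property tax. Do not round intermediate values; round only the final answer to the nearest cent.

$29,460.60

Assessed value = $1,547,000 × 0.57 = $881,790
Fairoaks CSD: $881,790 × 0.0104 = $9,170.616
Hospital District: $881,790 × 0.0056 = $4,938.024
Larchfield Township: $881,790 × 0.0069 = $6,084.351
Ironvale County: $881,790 × 0.00381 = $3,359.6199
City of Glenbar: $881,790 × 0.0067 = $5,907.993
Total = $29,460.6039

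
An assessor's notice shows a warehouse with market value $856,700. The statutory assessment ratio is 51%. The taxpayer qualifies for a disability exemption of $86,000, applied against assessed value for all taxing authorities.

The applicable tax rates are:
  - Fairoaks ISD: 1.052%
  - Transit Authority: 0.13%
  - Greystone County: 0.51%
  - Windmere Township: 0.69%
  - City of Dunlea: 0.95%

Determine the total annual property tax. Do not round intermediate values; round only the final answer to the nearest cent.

$11,692.55

Assessed value = $856,700 × 0.51 = $436,917
Taxable value = $436,917 − $86,000 = $350,917
Fairoaks ISD: $350,917 × 0.01052 = $3,691.64684
Transit Authority: $350,917 × 0.0013 = $456.1921
Greystone County: $350,917 × 0.0051 = $1,789.6767
Windmere Township: $350,917 × 0.0069 = $2,421.3273
City of Dunlea: $350,917 × 0.0095 = $3,333.7115
Total = $3,691.64684 + $456.1921 + $1,789.6767 + $2,421.3273 + $3,333.7115 = $11,692.55444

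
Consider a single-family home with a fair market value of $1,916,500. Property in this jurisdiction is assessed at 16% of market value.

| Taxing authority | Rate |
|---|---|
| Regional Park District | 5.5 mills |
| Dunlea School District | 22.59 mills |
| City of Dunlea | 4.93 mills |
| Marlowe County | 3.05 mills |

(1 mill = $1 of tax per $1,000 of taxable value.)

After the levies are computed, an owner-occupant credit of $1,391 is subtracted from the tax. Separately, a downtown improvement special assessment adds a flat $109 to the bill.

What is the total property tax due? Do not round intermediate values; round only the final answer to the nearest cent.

Assessed value = $1,916,500 × 0.16 = $306,640
Regional Park District: $306,640 × 0.0055 = $1,686.52
Dunlea School District: $306,640 × 0.02259 = $6,926.9976
City of Dunlea: $306,640 × 0.00493 = $1,511.7352
Marlowe County: $306,640 × 0.00305 = $935.252
Levies subtotal = $11,060.5048
After credit = $11,060.5048 − $1,391 = $9,669.5048
Total = $9,669.5048 + $109 = $9,778.5048

$9,778.50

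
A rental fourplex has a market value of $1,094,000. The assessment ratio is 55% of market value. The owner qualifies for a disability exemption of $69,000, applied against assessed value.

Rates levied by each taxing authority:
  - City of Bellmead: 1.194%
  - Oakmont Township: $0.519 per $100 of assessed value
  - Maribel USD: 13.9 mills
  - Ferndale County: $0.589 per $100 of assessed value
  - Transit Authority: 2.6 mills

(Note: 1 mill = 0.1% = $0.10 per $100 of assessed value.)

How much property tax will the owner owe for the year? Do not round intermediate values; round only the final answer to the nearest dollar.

Assessed value = $1,094,000 × 0.55 = $601,700
Taxable value = $601,700 − $69,000 = $532,700
City of Bellmead: $532,700 × 0.01194 = $6,360.438
Oakmont Township: $532,700 × 0.00519 = $2,764.713
Maribel USD: $532,700 × 0.0139 = $7,404.53
Ferndale County: $532,700 × 0.00589 = $3,137.603
Transit Authority: $532,700 × 0.0026 = $1,385.02
Total = $21,052.304

$21,052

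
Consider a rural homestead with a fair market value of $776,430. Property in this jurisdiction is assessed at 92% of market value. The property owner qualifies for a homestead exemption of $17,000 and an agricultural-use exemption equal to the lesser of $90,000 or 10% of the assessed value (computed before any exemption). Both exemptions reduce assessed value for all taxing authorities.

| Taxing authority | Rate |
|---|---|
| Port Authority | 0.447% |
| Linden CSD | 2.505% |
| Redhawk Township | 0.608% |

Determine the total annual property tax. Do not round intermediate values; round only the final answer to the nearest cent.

$22,281.47

Assessed value = $776,430 × 0.92 = $714,315.6
Agricultural-use exemption = min($90,000, 10% × $714,315.6) = min($90,000, $71,431.56) = $71,431.56 (percentage binds)
Taxable value = $714,315.6 − $17,000 − $71,431.56 = $625,884.04
Port Authority: $625,884.04 × 0.00447 = $2,797.7016588
Linden CSD: $625,884.04 × 0.02505 = $15,678.395202
Redhawk Township: $625,884.04 × 0.00608 = $3,805.3749632
Total = $22,281.471824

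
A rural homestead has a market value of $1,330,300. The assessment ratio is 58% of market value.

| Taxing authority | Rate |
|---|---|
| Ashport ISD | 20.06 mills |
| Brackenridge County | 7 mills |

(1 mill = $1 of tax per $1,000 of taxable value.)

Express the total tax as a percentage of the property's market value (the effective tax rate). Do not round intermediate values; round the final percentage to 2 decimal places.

Assessed value = $1,330,300 × 0.58 = $771,574
Ashport ISD: $771,574 × 0.02006 = $15,477.77444
Brackenridge County: $771,574 × 0.007 = $5,401.018
Total tax = $20,878.79244
Effective rate = $20,878.79244 ÷ $1,330,300 = 1.57% of market value

1.57%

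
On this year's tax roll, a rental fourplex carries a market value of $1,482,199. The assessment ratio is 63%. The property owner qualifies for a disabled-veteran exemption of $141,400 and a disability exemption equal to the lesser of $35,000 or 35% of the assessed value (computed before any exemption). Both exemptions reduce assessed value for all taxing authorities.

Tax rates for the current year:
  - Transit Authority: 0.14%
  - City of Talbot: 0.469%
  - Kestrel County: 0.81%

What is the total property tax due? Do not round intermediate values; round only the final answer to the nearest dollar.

$10,747

Assessed value = $1,482,199 × 0.63 = $933,785.37
Disability exemption = min($35,000, 35% × $933,785.37) = min($35,000, $326,824.8795) = $35,000 (dollar cap binds)
Taxable value = $933,785.37 − $141,400 − $35,000 = $757,385.37
Transit Authority: $757,385.37 × 0.0014 = $1,060.339518
City of Talbot: $757,385.37 × 0.00469 = $3,552.1373853
Kestrel County: $757,385.37 × 0.0081 = $6,134.821497
Total = $10,747.2984003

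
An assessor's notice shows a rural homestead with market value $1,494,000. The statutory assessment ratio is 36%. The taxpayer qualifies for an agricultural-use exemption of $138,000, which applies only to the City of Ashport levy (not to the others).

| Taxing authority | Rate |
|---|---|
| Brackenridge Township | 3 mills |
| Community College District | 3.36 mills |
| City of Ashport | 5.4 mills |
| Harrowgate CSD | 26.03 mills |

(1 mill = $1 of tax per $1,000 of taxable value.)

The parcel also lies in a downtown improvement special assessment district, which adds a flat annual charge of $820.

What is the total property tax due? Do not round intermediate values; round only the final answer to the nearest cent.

Assessed value = $1,494,000 × 0.36 = $537,840
Brackenridge Township: $537,840 × 0.003 = $1,613.52
Community College District: $537,840 × 0.00336 = $1,807.1424
City of Ashport: ($537,840 − $138,000) × 0.0054 = $399,840 × 0.0054 = $2,159.136
Harrowgate CSD: $537,840 × 0.02603 = $13,999.9752
Levies subtotal = $19,579.7736
Total = $19,579.7736 + $820 = $20,399.7736

$20,399.77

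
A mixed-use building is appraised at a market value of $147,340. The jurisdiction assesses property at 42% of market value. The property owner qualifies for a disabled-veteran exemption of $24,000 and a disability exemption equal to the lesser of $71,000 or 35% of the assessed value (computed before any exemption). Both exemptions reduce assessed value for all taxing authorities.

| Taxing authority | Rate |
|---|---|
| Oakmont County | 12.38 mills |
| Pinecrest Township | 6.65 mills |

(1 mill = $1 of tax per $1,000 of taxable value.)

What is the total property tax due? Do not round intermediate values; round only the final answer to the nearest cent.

$308.74

Assessed value = $147,340 × 0.42 = $61,882.8
Disability exemption = min($71,000, 35% × $61,882.8) = min($71,000, $21,658.98) = $21,658.98 (percentage binds)
Taxable value = $61,882.8 − $24,000 − $21,658.98 = $16,223.82
Oakmont County: $16,223.82 × 0.01238 = $200.8508916
Pinecrest Township: $16,223.82 × 0.00665 = $107.888403
Total = $308.7392946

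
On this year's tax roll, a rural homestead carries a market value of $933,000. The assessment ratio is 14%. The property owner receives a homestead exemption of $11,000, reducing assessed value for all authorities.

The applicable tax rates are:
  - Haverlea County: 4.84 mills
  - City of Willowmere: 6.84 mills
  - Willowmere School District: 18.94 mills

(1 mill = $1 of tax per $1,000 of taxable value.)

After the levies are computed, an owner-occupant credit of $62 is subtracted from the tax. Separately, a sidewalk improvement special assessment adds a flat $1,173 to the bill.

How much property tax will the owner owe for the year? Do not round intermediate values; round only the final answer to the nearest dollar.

Assessed value = $933,000 × 0.14 = $130,620
Taxable value = $130,620 − $11,000 = $119,620
Haverlea County: $119,620 × 0.00484 = $578.9608
City of Willowmere: $119,620 × 0.00684 = $818.2008
Willowmere School District: $119,620 × 0.01894 = $2,265.6028
Levies subtotal = $3,662.7644
After credit = $3,662.7644 − $62 = $3,600.7644
Total = $3,600.7644 + $1,173 = $4,773.7644

$4,774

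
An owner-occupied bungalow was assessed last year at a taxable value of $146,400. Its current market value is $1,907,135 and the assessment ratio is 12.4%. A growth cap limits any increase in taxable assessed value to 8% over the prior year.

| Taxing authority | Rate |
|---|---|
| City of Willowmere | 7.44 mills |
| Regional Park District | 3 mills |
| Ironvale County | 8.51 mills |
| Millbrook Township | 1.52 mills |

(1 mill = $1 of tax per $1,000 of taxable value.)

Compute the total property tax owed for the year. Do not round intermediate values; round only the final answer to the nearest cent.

Uncapped assessed value = $1,907,135 × 0.124 = $236,484.74
Cap limit = $146,400 × 1.08 = $158,112
Taxable assessed value = min($236,484.74, $158,112) = $158,112 (cap binds)
City of Willowmere: $158,112 × 0.00744 = $1,176.35328
Regional Park District: $158,112 × 0.003 = $474.336
Ironvale County: $158,112 × 0.00851 = $1,345.53312
Millbrook Township: $158,112 × 0.00152 = $240.33024
Total = $3,236.55264

$3,236.55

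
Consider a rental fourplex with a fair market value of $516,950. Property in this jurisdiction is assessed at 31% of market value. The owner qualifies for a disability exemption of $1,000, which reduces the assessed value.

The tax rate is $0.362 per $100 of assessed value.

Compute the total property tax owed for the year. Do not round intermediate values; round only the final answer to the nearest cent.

Assessed value = $516,950 × 0.31 = $160,254.5
Taxable value = $160,254.5 − $1,000 = $159,254.5
Tax = $159,254.5 × 0.00362 = $576.50129

$576.50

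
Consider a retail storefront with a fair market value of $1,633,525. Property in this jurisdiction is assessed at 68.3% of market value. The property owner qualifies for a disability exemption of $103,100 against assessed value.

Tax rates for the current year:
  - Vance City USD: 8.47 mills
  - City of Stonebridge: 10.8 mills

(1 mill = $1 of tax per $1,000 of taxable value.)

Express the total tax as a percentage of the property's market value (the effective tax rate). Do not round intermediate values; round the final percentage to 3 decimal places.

1.195%

Assessed value = $1,633,525 × 0.683 = $1,115,697.575
Taxable value = $1,115,697.575 − $103,100 = $1,012,597.575
Vance City USD: $1,012,597.575 × 0.00847 = $8,576.70146025
City of Stonebridge: $1,012,597.575 × 0.0108 = $10,936.05381
Total tax = $19,512.75527025
Effective rate = $19,512.75527025 ÷ $1,633,525 = 1.195% of market value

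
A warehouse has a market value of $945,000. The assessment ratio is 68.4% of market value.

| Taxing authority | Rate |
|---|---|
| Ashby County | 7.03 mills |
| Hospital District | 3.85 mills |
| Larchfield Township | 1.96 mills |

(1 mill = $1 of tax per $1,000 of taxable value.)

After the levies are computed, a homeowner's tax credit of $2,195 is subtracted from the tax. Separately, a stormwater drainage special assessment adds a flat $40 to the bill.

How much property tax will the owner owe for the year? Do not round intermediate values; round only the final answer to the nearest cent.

Assessed value = $945,000 × 0.684 = $646,380
Ashby County: $646,380 × 0.00703 = $4,544.0514
Hospital District: $646,380 × 0.00385 = $2,488.563
Larchfield Township: $646,380 × 0.00196 = $1,266.9048
Levies subtotal = $8,299.5192
After credit = $8,299.5192 − $2,195 = $6,104.5192
Total = $6,104.5192 + $40 = $6,144.5192

$6,144.52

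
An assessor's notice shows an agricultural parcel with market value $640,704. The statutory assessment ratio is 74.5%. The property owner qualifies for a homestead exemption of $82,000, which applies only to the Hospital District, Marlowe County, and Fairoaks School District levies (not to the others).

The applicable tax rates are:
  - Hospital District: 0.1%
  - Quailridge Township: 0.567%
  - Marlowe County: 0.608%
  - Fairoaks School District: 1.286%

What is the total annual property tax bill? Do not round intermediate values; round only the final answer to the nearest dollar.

$10,589

Assessed value = $640,704 × 0.745 = $477,324.48
Hospital District: ($477,324.48 − $82,000) × 0.001 = $395,324.48 × 0.001 = $395.32448
Quailridge Township: $477,324.48 × 0.00567 = $2,706.4298016
Marlowe County: ($477,324.48 − $82,000) × 0.00608 = $395,324.48 × 0.00608 = $2,403.5728384
Fairoaks School District: ($477,324.48 − $82,000) × 0.01286 = $395,324.48 × 0.01286 = $5,083.8728128
Total = $10,589.1999328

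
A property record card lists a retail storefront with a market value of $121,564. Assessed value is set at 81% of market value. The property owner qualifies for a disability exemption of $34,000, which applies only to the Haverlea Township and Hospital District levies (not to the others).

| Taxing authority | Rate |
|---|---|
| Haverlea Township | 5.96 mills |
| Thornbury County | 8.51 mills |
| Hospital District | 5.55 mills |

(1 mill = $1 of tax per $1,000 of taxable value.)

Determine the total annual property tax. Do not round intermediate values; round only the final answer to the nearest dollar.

$1,580

Assessed value = $121,564 × 0.81 = $98,466.84
Haverlea Township: ($98,466.84 − $34,000) × 0.00596 = $64,466.84 × 0.00596 = $384.2223664
Thornbury County: $98,466.84 × 0.00851 = $837.9528084
Hospital District: ($98,466.84 − $34,000) × 0.00555 = $64,466.84 × 0.00555 = $357.790962
Total = $1,579.9661368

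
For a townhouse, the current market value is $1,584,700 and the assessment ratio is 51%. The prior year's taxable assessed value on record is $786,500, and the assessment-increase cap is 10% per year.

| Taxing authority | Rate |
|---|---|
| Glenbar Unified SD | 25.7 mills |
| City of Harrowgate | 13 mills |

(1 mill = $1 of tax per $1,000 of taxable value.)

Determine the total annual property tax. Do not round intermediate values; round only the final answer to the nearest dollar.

$31,277

Uncapped assessed value = $1,584,700 × 0.51 = $808,197
Cap limit = $786,500 × 1.1 = $865,150
Taxable assessed value = min($808,197, $865,150) = $808,197 (cap does not bind)
Glenbar Unified SD: $808,197 × 0.0257 = $20,770.6629
City of Harrowgate: $808,197 × 0.013 = $10,506.561
Total = $31,277.2239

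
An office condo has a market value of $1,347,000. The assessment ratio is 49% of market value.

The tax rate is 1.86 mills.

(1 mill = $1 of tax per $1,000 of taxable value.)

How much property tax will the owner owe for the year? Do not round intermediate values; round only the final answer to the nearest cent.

$1,227.66

Assessed value = $1,347,000 × 0.49 = $660,030
Tax = $660,030 × 0.00186 = $1,227.6558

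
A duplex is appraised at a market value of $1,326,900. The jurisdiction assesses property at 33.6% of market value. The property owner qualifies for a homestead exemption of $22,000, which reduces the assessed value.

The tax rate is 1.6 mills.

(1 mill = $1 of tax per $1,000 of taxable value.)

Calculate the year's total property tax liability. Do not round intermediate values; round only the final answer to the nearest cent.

Assessed value = $1,326,900 × 0.336 = $445,838.4
Taxable value = $445,838.4 − $22,000 = $423,838.4
Tax = $423,838.4 × 0.0016 = $678.14144

$678.14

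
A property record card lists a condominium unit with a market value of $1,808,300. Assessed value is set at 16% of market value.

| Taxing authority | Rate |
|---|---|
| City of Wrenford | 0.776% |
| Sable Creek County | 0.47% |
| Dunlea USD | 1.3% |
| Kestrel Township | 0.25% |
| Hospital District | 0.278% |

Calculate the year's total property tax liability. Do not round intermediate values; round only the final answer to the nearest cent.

Assessed value = $1,808,300 × 0.16 = $289,328
City of Wrenford: $289,328 × 0.00776 = $2,245.18528
Sable Creek County: $289,328 × 0.0047 = $1,359.8416
Dunlea USD: $289,328 × 0.013 = $3,761.264
Kestrel Township: $289,328 × 0.0025 = $723.32
Hospital District: $289,328 × 0.00278 = $804.33184
Total = $2,245.18528 + $1,359.8416 + $3,761.264 + $723.32 + $804.33184 = $8,893.94272

$8,893.94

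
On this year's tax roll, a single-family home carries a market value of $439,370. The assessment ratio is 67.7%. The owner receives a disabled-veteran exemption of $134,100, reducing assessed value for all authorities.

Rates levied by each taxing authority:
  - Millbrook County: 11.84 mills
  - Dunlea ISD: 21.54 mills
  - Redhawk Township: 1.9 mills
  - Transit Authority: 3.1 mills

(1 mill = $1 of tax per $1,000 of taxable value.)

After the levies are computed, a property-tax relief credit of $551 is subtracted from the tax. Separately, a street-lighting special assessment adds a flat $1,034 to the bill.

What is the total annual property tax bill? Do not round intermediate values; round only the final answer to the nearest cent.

$6,752.51

Assessed value = $439,370 × 0.677 = $297,453.49
Taxable value = $297,453.49 − $134,100 = $163,353.49
Millbrook County: $163,353.49 × 0.01184 = $1,934.1053216
Dunlea ISD: $163,353.49 × 0.02154 = $3,518.6341746
Redhawk Township: $163,353.49 × 0.0019 = $310.371631
Transit Authority: $163,353.49 × 0.0031 = $506.395819
Levies subtotal = $6,269.5069462
After credit = $6,269.5069462 − $551 = $5,718.5069462
Total = $5,718.5069462 + $1,034 = $6,752.5069462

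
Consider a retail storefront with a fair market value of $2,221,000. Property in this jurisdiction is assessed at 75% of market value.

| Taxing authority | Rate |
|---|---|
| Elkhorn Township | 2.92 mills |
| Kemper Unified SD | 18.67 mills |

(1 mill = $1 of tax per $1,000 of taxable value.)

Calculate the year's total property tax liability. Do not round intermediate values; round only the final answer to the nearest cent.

Assessed value = $2,221,000 × 0.75 = $1,665,750
Elkhorn Township: $1,665,750 × 0.00292 = $4,863.99
Kemper Unified SD: $1,665,750 × 0.01867 = $31,099.5525
Total = $4,863.99 + $31,099.5525 = $35,963.5425

$35,963.54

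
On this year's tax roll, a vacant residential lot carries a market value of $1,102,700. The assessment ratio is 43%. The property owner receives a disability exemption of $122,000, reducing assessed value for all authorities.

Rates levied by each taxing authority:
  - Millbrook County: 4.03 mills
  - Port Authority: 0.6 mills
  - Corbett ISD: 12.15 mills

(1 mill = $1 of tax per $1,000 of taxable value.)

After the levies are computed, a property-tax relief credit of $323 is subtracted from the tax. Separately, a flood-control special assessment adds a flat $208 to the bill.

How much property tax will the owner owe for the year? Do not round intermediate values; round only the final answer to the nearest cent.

Assessed value = $1,102,700 × 0.43 = $474,161
Taxable value = $474,161 − $122,000 = $352,161
Millbrook County: $352,161 × 0.00403 = $1,419.20883
Port Authority: $352,161 × 0.0006 = $211.2966
Corbett ISD: $352,161 × 0.01215 = $4,278.75615
Levies subtotal = $5,909.26158
After credit = $5,909.26158 − $323 = $5,586.26158
Total = $5,586.26158 + $208 = $5,794.26158

$5,794.26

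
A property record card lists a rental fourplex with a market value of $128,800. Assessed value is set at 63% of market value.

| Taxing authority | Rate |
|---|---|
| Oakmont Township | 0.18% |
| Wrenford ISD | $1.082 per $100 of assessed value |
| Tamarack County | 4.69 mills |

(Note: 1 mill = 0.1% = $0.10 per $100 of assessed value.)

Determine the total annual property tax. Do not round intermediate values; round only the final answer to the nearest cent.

$1,404.60

Assessed value = $128,800 × 0.63 = $81,144
Oakmont Township: $81,144 × 0.0018 = $146.0592
Wrenford ISD: $81,144 × 0.01082 = $877.97808
Tamarack County: $81,144 × 0.00469 = $380.56536
Total = $1,404.60264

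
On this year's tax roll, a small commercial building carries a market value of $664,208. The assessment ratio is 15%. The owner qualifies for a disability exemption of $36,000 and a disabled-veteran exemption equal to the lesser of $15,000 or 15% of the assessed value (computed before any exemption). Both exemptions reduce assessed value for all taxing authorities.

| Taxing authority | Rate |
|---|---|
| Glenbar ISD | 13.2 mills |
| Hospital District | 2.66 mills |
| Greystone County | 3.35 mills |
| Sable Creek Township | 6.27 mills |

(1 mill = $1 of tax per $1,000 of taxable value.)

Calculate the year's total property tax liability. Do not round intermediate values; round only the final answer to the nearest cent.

Assessed value = $664,208 × 0.15 = $99,631.2
Disabled-veteran exemption = min($15,000, 15% × $99,631.2) = min($15,000, $14,944.68) = $14,944.68 (percentage binds)
Taxable value = $99,631.2 − $36,000 − $14,944.68 = $48,686.52
Glenbar ISD: $48,686.52 × 0.0132 = $642.662064
Hospital District: $48,686.52 × 0.00266 = $129.5061432
Greystone County: $48,686.52 × 0.00335 = $163.099842
Sable Creek Township: $48,686.52 × 0.00627 = $305.2644804
Total = $1,240.5325296

$1,240.53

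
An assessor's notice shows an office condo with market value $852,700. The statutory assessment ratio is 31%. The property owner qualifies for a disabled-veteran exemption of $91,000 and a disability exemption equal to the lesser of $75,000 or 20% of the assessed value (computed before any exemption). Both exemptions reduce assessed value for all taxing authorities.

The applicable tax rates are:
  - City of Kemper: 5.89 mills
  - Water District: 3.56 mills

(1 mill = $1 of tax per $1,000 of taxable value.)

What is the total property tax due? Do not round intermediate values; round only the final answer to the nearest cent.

Assessed value = $852,700 × 0.31 = $264,337
Disability exemption = min($75,000, 20% × $264,337) = min($75,000, $52,867.4) = $52,867.4 (percentage binds)
Taxable value = $264,337 − $91,000 − $52,867.4 = $120,469.6
City of Kemper: $120,469.6 × 0.00589 = $709.565944
Water District: $120,469.6 × 0.00356 = $428.871776
Total = $1,138.43772

$1,138.44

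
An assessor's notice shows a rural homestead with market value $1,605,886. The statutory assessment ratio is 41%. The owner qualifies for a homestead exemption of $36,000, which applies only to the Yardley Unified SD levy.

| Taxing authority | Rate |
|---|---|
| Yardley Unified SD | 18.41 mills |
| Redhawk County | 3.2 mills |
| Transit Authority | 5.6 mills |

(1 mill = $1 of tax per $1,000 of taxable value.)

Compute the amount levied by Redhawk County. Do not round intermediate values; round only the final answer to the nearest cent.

$2,106.92

Assessed value = $1,605,886 × 0.41 = $658,413.26
Redhawk County taxable value = $658,413.26 (exemption does not apply)
Redhawk County levy = $658,413.26 × 0.0032 = $2,106.922432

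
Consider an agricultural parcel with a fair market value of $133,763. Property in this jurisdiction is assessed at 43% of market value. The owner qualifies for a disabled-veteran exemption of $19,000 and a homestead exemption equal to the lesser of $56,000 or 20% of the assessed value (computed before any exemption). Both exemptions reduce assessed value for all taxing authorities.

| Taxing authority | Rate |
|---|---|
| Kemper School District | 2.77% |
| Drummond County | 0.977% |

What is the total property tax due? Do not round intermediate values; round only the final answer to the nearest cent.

$1,012.23

Assessed value = $133,763 × 0.43 = $57,518.09
Homestead exemption = min($56,000, 20% × $57,518.09) = min($56,000, $11,503.618) = $11,503.618 (percentage binds)
Taxable value = $57,518.09 − $19,000 − $11,503.618 = $27,014.472
Kemper School District: $27,014.472 × 0.0277 = $748.3008744
Drummond County: $27,014.472 × 0.00977 = $263.93139144
Total = $1,012.23226584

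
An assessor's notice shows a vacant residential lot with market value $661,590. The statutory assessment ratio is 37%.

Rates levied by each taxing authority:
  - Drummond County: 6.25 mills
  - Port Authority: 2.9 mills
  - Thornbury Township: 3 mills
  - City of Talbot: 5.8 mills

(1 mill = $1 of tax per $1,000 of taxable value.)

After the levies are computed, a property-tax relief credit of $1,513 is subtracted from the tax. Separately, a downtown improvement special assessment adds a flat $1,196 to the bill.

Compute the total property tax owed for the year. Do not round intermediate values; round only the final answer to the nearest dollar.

$4,077

Assessed value = $661,590 × 0.37 = $244,788.3
Drummond County: $244,788.3 × 0.00625 = $1,529.926875
Port Authority: $244,788.3 × 0.0029 = $709.88607
Thornbury Township: $244,788.3 × 0.003 = $734.3649
City of Talbot: $244,788.3 × 0.0058 = $1,419.77214
Levies subtotal = $4,393.949985
After credit = $4,393.949985 − $1,513 = $2,880.949985
Total = $2,880.949985 + $1,196 = $4,076.949985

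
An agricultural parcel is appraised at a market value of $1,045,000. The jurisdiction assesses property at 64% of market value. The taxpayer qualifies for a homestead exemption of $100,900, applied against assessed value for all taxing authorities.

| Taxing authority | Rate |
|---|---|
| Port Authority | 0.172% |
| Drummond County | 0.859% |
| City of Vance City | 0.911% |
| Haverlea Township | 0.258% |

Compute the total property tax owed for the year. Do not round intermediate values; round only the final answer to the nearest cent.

$12,493.80

Assessed value = $1,045,000 × 0.64 = $668,800
Taxable value = $668,800 − $100,900 = $567,900
Port Authority: $567,900 × 0.00172 = $976.788
Drummond County: $567,900 × 0.00859 = $4,878.261
City of Vance City: $567,900 × 0.00911 = $5,173.569
Haverlea Township: $567,900 × 0.00258 = $1,465.182
Total = $976.788 + $4,878.261 + $5,173.569 + $1,465.182 = $12,493.8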